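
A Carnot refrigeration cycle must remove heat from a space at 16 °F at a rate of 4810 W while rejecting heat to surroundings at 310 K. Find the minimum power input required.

Ẇ_in ≈ 833 W

T_C = 16 °F → (16 − 32) × 5/9 = -8.89 °C = 264.26 K.
COP_R = T_C/(T_H − T_C) = 264.26/45.74 = 5.7776.
W = Q_C/COP_R = 4810/5.7776 = 833 W.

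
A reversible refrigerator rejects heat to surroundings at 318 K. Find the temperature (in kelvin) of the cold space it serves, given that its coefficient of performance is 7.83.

T_C ≈ 282 K

COP_R = T_C/(T_H − T_C) ⇒ T_C = T_H·COP_R/(1 + COP_R) = 318.00 × 7.83/(1 + 7.83) = 282 K.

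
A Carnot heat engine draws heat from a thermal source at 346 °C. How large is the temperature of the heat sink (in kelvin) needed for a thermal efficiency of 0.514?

T_C ≈ 300.9 K

T_H = 346 °C → 346 + 273.15 = 619.15 K.
From η = 1 − T_C/T_H, T_C = T_H·(1 − η) = 619.15 × (1 − 0.514) = 300.9 K.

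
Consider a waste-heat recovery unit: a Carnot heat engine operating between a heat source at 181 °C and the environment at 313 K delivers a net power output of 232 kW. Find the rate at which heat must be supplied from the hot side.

T_H = 181 °C → 181 + 273.15 = 454.15 K.
Since the cycle is reversible, η = 1 − T_C/T_H = 1 − 313.00/454.15 = 0.3108.
Q_H = W/η = 232/0.3108 = 746 kW.

Q̇_H ≈ 746 kW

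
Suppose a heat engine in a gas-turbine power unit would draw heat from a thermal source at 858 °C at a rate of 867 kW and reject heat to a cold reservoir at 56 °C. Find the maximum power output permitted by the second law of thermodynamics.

T_H = 858 °C → 858 + 273.15 = 1131.15 K.
T_C = 56 °C → 56 + 273.15 = 329.15 K.
The upper bound on efficiency is η_max = 1 − T_C/T_H = 1 − 329.15/1131.15 = 0.7090.
W_max = η_max · Q_H = 0.7090 × 867 = 614.7 kW.

Ẇ_max ≈ 614.7 kW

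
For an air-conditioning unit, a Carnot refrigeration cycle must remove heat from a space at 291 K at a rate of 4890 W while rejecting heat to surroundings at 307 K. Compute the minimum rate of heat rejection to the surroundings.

For a reversible cycle Q_H/Q_C = T_H/T_C, so Q_H = Q_C·T_H/T_C = 4890 × 307.00/291.00 = 5160 W.

Q̇_H ≈ 5160 W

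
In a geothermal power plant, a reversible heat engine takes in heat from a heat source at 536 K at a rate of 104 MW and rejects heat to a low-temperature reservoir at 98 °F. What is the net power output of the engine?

Ẇ ≈ 43.9 MW

T_C = 98 °F → (98 − 32) × 5/9 = 36.67 °C = 309.82 K.
The Carnot efficiency is η = 1 − T_C/T_H = 1 − 309.82/536.00 = 0.4220.
W = η·Q_H = 0.4220 × 104 = 43.9 MW.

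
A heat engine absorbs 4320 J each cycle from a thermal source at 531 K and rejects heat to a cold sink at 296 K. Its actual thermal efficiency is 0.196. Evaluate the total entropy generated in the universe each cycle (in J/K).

ΔS_univ ≈ 3.60 J/K

W = η·Q_H = 0.196 × 4320 = 846.7 J, so Q_C = Q_H − W = 3473 J.
Reservoir entropy changes: ΔS_H = −Q_H/T_H = −4320/531.00 = -8.136 J/K and ΔS_C = +Q_C/T_C = 3473/296.00 = 11.73 J/K.
ΔS_univ = −Q_H/T_H + Q_C/T_C = 3.60 J/K (> 0, since η = 0.196 < η_Carnot = 0.443).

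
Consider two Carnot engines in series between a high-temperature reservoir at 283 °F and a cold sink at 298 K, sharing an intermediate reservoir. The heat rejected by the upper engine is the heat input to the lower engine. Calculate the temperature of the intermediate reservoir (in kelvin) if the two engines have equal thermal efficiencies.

T_m ≈ 351 K

T_H = 283 °F → (283 − 32) × 5/9 = 139.44 °C = 412.59 K.
Equal efficiencies require 1 − T_m/T_H = 1 − T_C/T_m, i.e. T_m/T_H = T_C/T_m, so T_m = √(T_H·T_C) = √(412.59 × 298.00) = 351 K.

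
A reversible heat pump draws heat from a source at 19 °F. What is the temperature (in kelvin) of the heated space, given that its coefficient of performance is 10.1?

T_C = 19 °F → (19 − 32) × 5/9 = -7.22 °C = 265.93 K.
COP_HP = T_H/(T_H − T_C) ⇒ T_H = T_C·COP_HP/(COP_HP − 1) = 265.93 × 10.1/(10.1 − 1) = 295.2 K.

T_H ≈ 295.2 K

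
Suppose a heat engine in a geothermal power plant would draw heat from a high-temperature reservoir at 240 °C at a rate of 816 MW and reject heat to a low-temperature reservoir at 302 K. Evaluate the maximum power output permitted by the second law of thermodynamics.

T_H = 240 °C → 240 + 273.15 = 513.15 K.
No engine can exceed the Carnot limit: η_max = 1 − T_C/T_H = 1 − 302.00/513.15 = 0.4115.
W_max = η_max · Q_H = 0.4115 × 816 = 336 MW.

Ẇ_max ≈ 336 MW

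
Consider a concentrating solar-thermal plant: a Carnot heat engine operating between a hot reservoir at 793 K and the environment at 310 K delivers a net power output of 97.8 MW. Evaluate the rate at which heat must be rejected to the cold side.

Q̇_C ≈ 62.77 MW

For a reversible engine, η = 1 − T_C/T_H = 1 − 310.00/793.00 = 0.6091.
Since Q_C/Q_H = T_C/T_H and Q_H = W/η, Q_C = W·T_C/(T_H − T_C) = 97.8 × 310.00/483.00 = 62.77 MW.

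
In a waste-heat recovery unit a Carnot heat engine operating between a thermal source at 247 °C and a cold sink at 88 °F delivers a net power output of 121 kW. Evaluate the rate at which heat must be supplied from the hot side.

Q̇_H ≈ 292 kW

T_H = 247 °C → 247 + 273.15 = 520.15 K.
T_C = 88 °F → (88 − 32) × 5/9 = 31.11 °C = 304.26 K.
Carnot efficiency: η = 1 − T_C/T_H = 1 − 304.26/520.15 = 0.4151.
Q_H = W/η = 121/0.4151 = 292 kW.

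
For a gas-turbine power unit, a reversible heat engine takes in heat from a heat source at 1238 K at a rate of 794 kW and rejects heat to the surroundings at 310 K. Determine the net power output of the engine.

Carnot efficiency: η = 1 − T_C/T_H = 1 − 310.00/1238.00 = 0.7496.
W = η·Q_H = 0.7496 × 794 = 595.2 kW.

Ẇ ≈ 595.2 kW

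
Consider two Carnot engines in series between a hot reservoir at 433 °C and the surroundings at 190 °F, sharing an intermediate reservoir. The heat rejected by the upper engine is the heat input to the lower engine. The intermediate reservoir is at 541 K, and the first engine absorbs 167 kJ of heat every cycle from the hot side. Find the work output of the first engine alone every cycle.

W₁ ≈ 39.06 kJ

T_H = 433 °C → 433 + 273.15 = 706.15 K.
T_C = 190 °F → (190 − 32) × 5/9 = 87.78 °C = 360.93 K.
First-stage efficiency η₁ = 1 − T_m/T_H = 1 − 541.00/706.15 = 0.2339.
W₁ = η₁·Q_H = 0.2339 × 167 = 39.06 kJ.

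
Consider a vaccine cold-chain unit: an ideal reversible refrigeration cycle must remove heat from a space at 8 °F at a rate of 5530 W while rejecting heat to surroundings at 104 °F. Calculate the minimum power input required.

Ẇ_in ≈ 1140 W

T_H = 104 °F → (104 − 32) × 5/9 = 40.00 °C = 313.15 K.
T_C = 8 °F → (8 − 32) × 5/9 = -13.33 °C = 259.82 K.
COP_R = T_C/(T_H − T_C) = 259.82/53.33 = 4.8716.
W = Q_C/COP_R = 5530/4.8716 = 1140 W.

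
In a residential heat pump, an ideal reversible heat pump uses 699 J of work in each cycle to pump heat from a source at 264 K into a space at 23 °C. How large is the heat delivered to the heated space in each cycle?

T_H = 23 °C → 23 + 273.15 = 296.15 K.
Reversible heating COP: COP_HP = T_H/(T_H − T_C) = 296.15/32.15 = 9.2115.
Q_H = COP_HP · W = 9.2115 × 699 = 6440 J.

Q_H ≈ 6440 J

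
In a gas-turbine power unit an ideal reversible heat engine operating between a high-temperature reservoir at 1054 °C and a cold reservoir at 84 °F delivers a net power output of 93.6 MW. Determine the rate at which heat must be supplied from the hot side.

Q̇_H ≈ 121.2 MW

T_H = 1054 °C → 1054 + 273.15 = 1327.15 K.
T_C = 84 °F → (84 − 32) × 5/9 = 28.89 °C = 302.04 K.
The Carnot efficiency is η = 1 − T_C/T_H = 1 − 302.04/1327.15 = 0.7724.
Q_H = W/η = 93.6/0.7724 = 121.2 MW.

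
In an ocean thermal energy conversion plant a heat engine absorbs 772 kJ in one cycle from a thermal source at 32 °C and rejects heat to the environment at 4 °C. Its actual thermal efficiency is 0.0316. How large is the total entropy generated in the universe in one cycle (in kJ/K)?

T_H = 32 °C → 32 + 273.15 = 305.15 K.
T_C = 4 °C → 4 + 273.15 = 277.15 K.
W = η·Q_H = 0.0316 × 772 = 24.40 kJ, so Q_C = Q_H − W = 747.6 kJ.
Entropy balance on the reservoirs: −Q_H/T_H = -2.530 kJ/K, +Q_C/T_C = 2.697 kJ/K.
ΔS_univ = −Q_H/T_H + Q_C/T_C = 0.1676 kJ/K (> 0, since η = 0.0316 < η_Carnot = 0.092).

ΔS_univ ≈ 0.1676 kJ/K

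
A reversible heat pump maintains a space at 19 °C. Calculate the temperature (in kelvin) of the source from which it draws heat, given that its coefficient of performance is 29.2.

T_C ≈ 282.1 K

T_H = 19 °C → 19 + 273.15 = 292.15 K.
COP_HP = T_H/(T_H − T_C) ⇒ T_C = T_H·(COP_HP − 1)/COP_HP = 292.15 × (29.2 − 1)/29.2 = 282.1 K.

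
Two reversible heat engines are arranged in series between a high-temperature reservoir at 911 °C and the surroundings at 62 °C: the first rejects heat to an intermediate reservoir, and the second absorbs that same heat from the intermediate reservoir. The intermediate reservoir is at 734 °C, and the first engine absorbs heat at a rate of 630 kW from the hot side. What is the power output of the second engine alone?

Ẇ₂ ≈ 358 kW

T_H = 911 °C → 911 + 273.15 = 1184.15 K.
T_C = 62 °C → 62 + 273.15 = 335.15 K.
T_m = 734 °C → 734 + 273.15 = 1007.15 K.
Heat entering the second stage: Q_m = Q_H·(T_m/T_H) = 630 × 1007.15/1184.15 = 536 kW.
Second-stage efficiency η₂ = 1 − T_C/T_m = 1 − 335.15/1007.15 = 0.6672, so W₂ = η₂·Q_m = 358 kW.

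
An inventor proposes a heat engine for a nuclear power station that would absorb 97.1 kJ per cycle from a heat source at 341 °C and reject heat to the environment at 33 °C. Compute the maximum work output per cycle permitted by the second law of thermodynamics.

T_H = 341 °C → 341 + 273.15 = 614.15 K.
T_C = 33 °C → 33 + 273.15 = 306.15 K.
The second-law ceiling is the Carnot efficiency, η_max = 1 − T_C/T_H = 1 − 306.15/614.15 = 0.5015.
W_max = η_max · Q_H = 0.5015 × 97.1 = 48.7 kJ.

W_max ≈ 48.7 kJ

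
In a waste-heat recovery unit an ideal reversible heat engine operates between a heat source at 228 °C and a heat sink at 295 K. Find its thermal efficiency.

η ≈ 0.411

T_H = 228 °C → 228 + 273.15 = 501.15 K.
Carnot efficiency: η = 1 − T_C/T_H = 1 − 295.00/501.15 = 0.411.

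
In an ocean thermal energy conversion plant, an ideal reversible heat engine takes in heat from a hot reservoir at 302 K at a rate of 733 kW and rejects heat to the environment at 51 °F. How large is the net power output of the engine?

Ẇ ≈ 44.4 kW

T_C = 51 °F → (51 − 32) × 5/9 = 10.56 °C = 283.71 K.
Carnot efficiency: η = 1 − T_C/T_H = 1 − 283.71/302.00 = 0.0606.
W = η·Q_H = 0.0606 × 733 = 44.4 kW.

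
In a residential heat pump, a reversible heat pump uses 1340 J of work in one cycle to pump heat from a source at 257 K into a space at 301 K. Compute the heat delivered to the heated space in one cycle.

The Carnot heat-pump COP is COP_HP = T_H/(T_H − T_C) = 301.00/44.00 = 6.8409.
Q_H = COP_HP · W = 6.8409 × 1340 = 9167 J.

Q_H ≈ 9167 J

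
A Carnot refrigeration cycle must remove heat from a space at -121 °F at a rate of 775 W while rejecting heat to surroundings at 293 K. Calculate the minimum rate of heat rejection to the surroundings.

Q̇_H ≈ 1210 W

T_C = -121 °F → (-121 − 32) × 5/9 = -85.00 °C = 188.15 K.
For a reversible cycle Q_H/Q_C = T_H/T_C, so Q_H = Q_C·T_H/T_C = 775 × 293.00/188.15 = 1210 W.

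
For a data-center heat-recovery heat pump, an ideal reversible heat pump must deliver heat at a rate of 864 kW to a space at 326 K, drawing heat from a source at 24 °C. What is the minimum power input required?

Ẇ_in ≈ 76.5 kW

T_C = 24 °C → 24 + 273.15 = 297.15 K.
For a reversible heat pump, COP_HP = T_H/(T_H − T_C) = 326.00/28.85 = 11.2998.
W = Q_H/COP_HP = 864/11.2998 = 76.5 kW.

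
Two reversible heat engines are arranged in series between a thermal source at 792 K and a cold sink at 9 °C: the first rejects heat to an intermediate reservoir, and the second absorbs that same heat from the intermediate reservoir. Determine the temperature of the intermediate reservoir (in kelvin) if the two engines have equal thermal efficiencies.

T_m ≈ 472.7 K

T_C = 9 °C → 9 + 273.15 = 282.15 K.
Equal efficiencies require 1 − T_m/T_H = 1 − T_C/T_m, i.e. T_m/T_H = T_C/T_m, so T_m = √(T_H·T_C) = √(792.00 × 282.15) = 472.7 K.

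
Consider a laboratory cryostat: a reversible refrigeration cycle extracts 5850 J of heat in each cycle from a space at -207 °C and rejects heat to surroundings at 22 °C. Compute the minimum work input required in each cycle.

W_in ≈ 20250 J

T_H = 22 °C → 22 + 273.15 = 295.15 K.
T_C = -207 °C → -207 + 273.15 = 66.15 K.
Carnot COP: COP_R = T_C/(T_H − T_C) = 66.15/229.00 = 0.2889.
W = Q_C/COP_R = 5850/0.2889 = 20250 J.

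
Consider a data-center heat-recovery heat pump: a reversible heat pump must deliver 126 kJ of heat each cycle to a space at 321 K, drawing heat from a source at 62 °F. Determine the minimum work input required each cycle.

T_C = 62 °F → (62 − 32) × 5/9 = 16.67 °C = 289.82 K.
For a reversible heat pump, COP_HP = T_H/(T_H − T_C) = 321.00/31.18 = 10.2940.
W = Q_H/COP_HP = 126/10.2940 = 12.2 kJ.

W_in ≈ 12.2 kJ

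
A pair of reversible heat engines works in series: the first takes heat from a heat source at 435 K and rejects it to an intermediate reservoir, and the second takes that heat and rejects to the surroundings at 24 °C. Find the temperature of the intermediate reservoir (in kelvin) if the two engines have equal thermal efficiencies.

T_m ≈ 360 K

T_C = 24 °C → 24 + 273.15 = 297.15 K.
Equal efficiencies require 1 − T_m/T_H = 1 − T_C/T_m, i.e. T_m/T_H = T_C/T_m, so T_m = √(T_H·T_C) = √(435.00 × 297.15) = 360 K.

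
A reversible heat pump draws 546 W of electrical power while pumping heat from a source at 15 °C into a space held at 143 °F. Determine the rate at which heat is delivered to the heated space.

T_H = 143 °F → (143 − 32) × 5/9 = 61.67 °C = 334.82 K.
T_C = 15 °C → 15 + 273.15 = 288.15 K.
For a reversible heat pump, COP_HP = T_H/(T_H − T_C) = 334.82/46.67 = 7.1746.
Q_H = COP_HP · W = 7.1746 × 546 = 3920 W.

Q̇_H ≈ 3920 W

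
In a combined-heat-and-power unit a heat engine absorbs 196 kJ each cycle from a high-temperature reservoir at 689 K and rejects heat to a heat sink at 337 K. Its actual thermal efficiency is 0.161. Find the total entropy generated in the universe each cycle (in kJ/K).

W = η·Q_H = 0.161 × 196 = 31.56 kJ, so Q_C = Q_H − W = 164.4 kJ.
The hot reservoir loses entropy Q_H/T_H = 196/689.00 = 0.2845 kJ/K; the cold reservoir gains Q_C/T_C = 164.4/337.00 = 0.4880 kJ/K.
ΔS_univ = −Q_H/T_H + Q_C/T_C = 0.203 kJ/K (> 0, since η = 0.161 < η_Carnot = 0.511).

ΔS_univ ≈ 0.203 kJ/K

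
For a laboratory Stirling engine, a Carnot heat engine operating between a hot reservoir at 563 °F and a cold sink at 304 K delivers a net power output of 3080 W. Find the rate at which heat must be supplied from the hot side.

T_H = 563 °F → (563 − 32) × 5/9 = 295.00 °C = 568.15 K.
For a reversible engine, η = 1 − T_C/T_H = 1 − 304.00/568.15 = 0.4649.
Q_H = W/η = 3080/0.4649 = 6620 W.

Q̇_H ≈ 6620 W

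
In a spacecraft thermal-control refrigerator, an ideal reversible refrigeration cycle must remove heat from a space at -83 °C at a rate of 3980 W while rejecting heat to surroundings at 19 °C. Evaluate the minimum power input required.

Ẇ_in ≈ 2130 W

T_H = 19 °C → 19 + 273.15 = 292.15 K.
T_C = -83 °C → -83 + 273.15 = 190.15 K.
For a reversible refrigerator, COP_R = T_C/(T_H − T_C) = 190.15/102.00 = 1.8642.
W = Q_C/COP_R = 3980/1.8642 = 2130 W.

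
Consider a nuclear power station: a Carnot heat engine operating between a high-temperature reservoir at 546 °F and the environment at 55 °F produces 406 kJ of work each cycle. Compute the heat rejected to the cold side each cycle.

Q_C ≈ 426 kJ

T_H = 546 °F → (546 − 32) × 5/9 = 285.56 °C = 558.71 K.
T_C = 55 °F → (55 − 32) × 5/9 = 12.78 °C = 285.93 K.
Since the cycle is reversible, η = 1 − T_C/T_H = 1 − 285.93/558.71 = 0.4882.
Since Q_C/Q_H = T_C/T_H and Q_H = W/η, Q_C = W·T_C/(T_H − T_C) = 406 × 285.93/272.78 = 426 kJ.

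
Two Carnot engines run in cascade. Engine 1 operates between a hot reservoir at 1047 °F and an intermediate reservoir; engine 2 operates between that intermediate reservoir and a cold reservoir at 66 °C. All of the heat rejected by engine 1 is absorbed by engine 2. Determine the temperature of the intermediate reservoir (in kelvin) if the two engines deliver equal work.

T_m ≈ 588.1 K

T_H = 1047 °F → (1047 − 32) × 5/9 = 563.89 °C = 837.04 K.
T_C = 66 °C → 66 + 273.15 = 339.15 K.
For reversible stages Q_m = Q_H·(T_m/T_H). Setting W₁ = Q_H(1 − T_m/T_H) equal to W₂ = Q_m(1 − T_C/T_m) = Q_H·(T_m − T_C)/T_H gives T_H − T_m = T_m − T_C, so T_m = (T_H + T_C)/2 = (837.04 + 339.15)/2 = 588.1 K.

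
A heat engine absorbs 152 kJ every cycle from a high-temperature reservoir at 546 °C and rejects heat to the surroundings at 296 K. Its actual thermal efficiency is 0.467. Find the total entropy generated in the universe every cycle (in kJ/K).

ΔS_univ ≈ 0.0881 kJ/K

T_H = 546 °C → 546 + 273.15 = 819.15 K.
W = η·Q_H = 0.467 × 152 = 70.98 kJ, so Q_C = Q_H − W = 81.02 kJ.
Entropy balance on the reservoirs: −Q_H/T_H = -0.1856 kJ/K, +Q_C/T_C = 0.2737 kJ/K.
ΔS_univ = −Q_H/T_H + Q_C/T_C = 0.0881 kJ/K (> 0, since η = 0.467 < η_Carnot = 0.639).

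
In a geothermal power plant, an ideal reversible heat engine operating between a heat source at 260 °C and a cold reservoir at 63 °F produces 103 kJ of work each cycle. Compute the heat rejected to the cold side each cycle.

T_H = 260 °C → 260 + 273.15 = 533.15 K.
T_C = 63 °F → (63 − 32) × 5/9 = 17.22 °C = 290.37 K.
η_rev = 1 − T_C/T_H = 1 − 290.37/533.15 = 0.4554.
Since Q_C/Q_H = T_C/T_H and Q_H = W/η, Q_C = W·T_C/(T_H − T_C) = 103 × 290.37/242.78 = 123 kJ.

Q_C ≈ 123 kJ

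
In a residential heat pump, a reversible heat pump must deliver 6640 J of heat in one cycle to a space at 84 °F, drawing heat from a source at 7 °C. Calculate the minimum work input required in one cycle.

W_in ≈ 481 J

T_H = 84 °F → (84 − 32) × 5/9 = 28.89 °C = 302.04 K.
T_C = 7 °C → 7 + 273.15 = 280.15 K.
COP_HP = T_H/(T_H − T_C) = 302.04/21.89 = 13.7987.
W = Q_H/COP_HP = 6640/13.7987 = 481 J.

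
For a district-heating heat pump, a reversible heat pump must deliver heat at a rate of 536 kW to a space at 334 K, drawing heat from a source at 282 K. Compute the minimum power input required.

COP_HP = T_H/(T_H − T_C) = 334.00/52.00 = 6.4231.
W = Q_H/COP_HP = 536/6.4231 = 83.4 kW.

Ẇ_in ≈ 83.4 kW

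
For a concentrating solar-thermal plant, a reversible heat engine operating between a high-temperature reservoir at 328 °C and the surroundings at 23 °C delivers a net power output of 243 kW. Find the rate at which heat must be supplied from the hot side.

T_H = 328 °C → 328 + 273.15 = 601.15 K.
T_C = 23 °C → 23 + 273.15 = 296.15 K.
Carnot efficiency: η = 1 − T_C/T_H = 1 − 296.15/601.15 = 0.5074.
Q_H = W/η = 243/0.5074 = 479 kW.

Q̇_H ≈ 479 kW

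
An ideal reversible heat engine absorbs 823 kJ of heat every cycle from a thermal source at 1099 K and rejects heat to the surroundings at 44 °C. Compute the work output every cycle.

W ≈ 585 kJ

T_C = 44 °C → 44 + 273.15 = 317.15 K.
Carnot efficiency: η = 1 − T_C/T_H = 1 − 317.15/1099.00 = 0.7114.
W = η·Q_H = 0.7114 × 823 = 585 kJ.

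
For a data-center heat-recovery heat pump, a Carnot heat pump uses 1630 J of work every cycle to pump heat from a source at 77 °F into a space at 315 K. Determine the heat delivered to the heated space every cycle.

T_C = 77 °F → (77 − 32) × 5/9 = 25.00 °C = 298.15 K.
The Carnot heat-pump COP is COP_HP = T_H/(T_H − T_C) = 315.00/16.85 = 18.6944.
Q_H = COP_HP · W = 18.6944 × 1630 = 30500 J.

Q_H ≈ 30500 J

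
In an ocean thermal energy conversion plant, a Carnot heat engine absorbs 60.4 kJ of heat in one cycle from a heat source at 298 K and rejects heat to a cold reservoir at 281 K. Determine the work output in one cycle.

For a reversible engine, η = 1 − T_C/T_H = 1 − 281.00/298.00 = 0.0570.
W = η·Q_H = 0.0570 × 60.4 = 3.45 kJ.

W ≈ 3.45 kJ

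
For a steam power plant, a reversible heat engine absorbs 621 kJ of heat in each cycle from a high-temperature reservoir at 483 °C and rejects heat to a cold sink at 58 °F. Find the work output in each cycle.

T_H = 483 °C → 483 + 273.15 = 756.15 K.
T_C = 58 °F → (58 − 32) × 5/9 = 14.44 °C = 287.59 K.
Since the cycle is reversible, η = 1 − T_C/T_H = 1 − 287.59/756.15 = 0.6197.
W = η·Q_H = 0.6197 × 621 = 385 kJ.

W ≈ 385 kJ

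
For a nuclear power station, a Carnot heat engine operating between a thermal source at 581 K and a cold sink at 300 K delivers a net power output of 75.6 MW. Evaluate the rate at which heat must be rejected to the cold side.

Q̇_C ≈ 80.7 MW

The Carnot efficiency is η = 1 − T_C/T_H = 1 − 300.00/581.00 = 0.4836.
Since Q_C/Q_H = T_C/T_H and Q_H = W/η, Q_C = W·T_C/(T_H − T_C) = 75.6 × 300.00/281.00 = 80.7 MW.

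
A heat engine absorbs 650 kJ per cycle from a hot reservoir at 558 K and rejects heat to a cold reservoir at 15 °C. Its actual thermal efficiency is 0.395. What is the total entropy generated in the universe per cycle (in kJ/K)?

ΔS_univ ≈ 0.200 kJ/K

T_C = 15 °C → 15 + 273.15 = 288.15 K.
W = η·Q_H = 0.395 × 650 = 256.8 kJ, so Q_C = Q_H − W = 393.2 kJ.
Reservoir entropy changes: ΔS_H = −Q_H/T_H = −650/558.00 = -1.165 kJ/K and ΔS_C = +Q_C/T_C = 393.2/288.15 = 1.365 kJ/K.
ΔS_univ = −Q_H/T_H + Q_C/T_C = 0.200 kJ/K (> 0, since η = 0.395 < η_Carnot = 0.484).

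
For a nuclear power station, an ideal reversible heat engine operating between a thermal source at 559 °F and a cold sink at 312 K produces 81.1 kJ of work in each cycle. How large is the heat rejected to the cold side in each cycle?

T_H = 559 °F → (559 − 32) × 5/9 = 292.78 °C = 565.93 K.
For a reversible engine, η = 1 − T_C/T_H = 1 − 312.00/565.93 = 0.4487.
Since Q_C/Q_H = T_C/T_H and Q_H = W/η, Q_C = W·T_C/(T_H − T_C) = 81.1 × 312.00/253.93 = 99.65 kJ.

Q_C ≈ 99.65 kJ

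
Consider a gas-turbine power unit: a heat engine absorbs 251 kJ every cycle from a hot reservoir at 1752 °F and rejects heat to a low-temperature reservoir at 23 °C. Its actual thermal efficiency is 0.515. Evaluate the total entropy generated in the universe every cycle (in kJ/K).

T_H = 1752 °F → (1752 − 32) × 5/9 = 955.56 °C = 1228.71 K.
T_C = 23 °C → 23 + 273.15 = 296.15 K.
W = η·Q_H = 0.515 × 251 = 129.3 kJ, so Q_C = Q_H − W = 121.7 kJ.
Reservoir entropy changes: ΔS_H = −Q_H/T_H = −251/1228.71 = -0.2043 kJ/K and ΔS_C = +Q_C/T_C = 121.7/296.15 = 0.4111 kJ/K.
ΔS_univ = −Q_H/T_H + Q_C/T_C = 0.207 kJ/K (> 0, since η = 0.515 < η_Carnot = 0.759).

ΔS_univ ≈ 0.207 kJ/K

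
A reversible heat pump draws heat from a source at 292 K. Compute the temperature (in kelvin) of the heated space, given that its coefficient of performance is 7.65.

T_H ≈ 335.9 K

COP_HP = T_H/(T_H − T_C) ⇒ T_H = T_C·COP_HP/(COP_HP − 1) = 292.00 × 7.65/(7.65 − 1) = 335.9 K.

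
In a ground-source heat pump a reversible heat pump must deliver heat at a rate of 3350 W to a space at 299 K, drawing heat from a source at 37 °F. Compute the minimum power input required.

Ẇ_in ≈ 259 W

T_C = 37 °F → (37 − 32) × 5/9 = 2.78 °C = 275.93 K.
For a reversible heat pump, COP_HP = T_H/(T_H − T_C) = 299.00/23.07 = 12.9593.
W = Q_H/COP_HP = 3350/12.9593 = 259 W.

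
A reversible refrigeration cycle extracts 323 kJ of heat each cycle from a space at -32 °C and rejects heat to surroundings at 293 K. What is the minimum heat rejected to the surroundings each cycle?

T_C = -32 °C → -32 + 273.15 = 241.15 K.
For a reversible cycle Q_H/Q_C = T_H/T_C, so Q_H = Q_C·T_H/T_C = 323 × 293.00/241.15 = 392.4 kJ.

Q_H ≈ 392.4 kJ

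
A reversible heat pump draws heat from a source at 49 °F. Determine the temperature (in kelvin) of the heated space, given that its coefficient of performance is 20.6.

T_H ≈ 297.0 K

T_C = 49 °F → (49 − 32) × 5/9 = 9.44 °C = 282.59 K.
COP_HP = T_H/(T_H − T_C) ⇒ T_H = T_C·COP_HP/(COP_HP − 1) = 282.59 × 20.6/(20.6 − 1) = 297.0 K.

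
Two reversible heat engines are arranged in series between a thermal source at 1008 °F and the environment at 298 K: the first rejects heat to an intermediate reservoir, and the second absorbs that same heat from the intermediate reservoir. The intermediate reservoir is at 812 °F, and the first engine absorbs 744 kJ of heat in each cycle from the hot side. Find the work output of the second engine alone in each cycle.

W₂ ≈ 373 kJ

T_H = 1008 °F → (1008 − 32) × 5/9 = 542.22 °C = 815.37 K.
T_m = 812 °F → (812 − 32) × 5/9 = 433.33 °C = 706.48 K.
Heat entering the second stage: Q_m = Q_H·(T_m/T_H) = 744 × 706.48/815.37 = 645 kJ.
Second-stage efficiency η₂ = 1 − T_C/T_m = 1 − 298.00/706.48 = 0.5782, so W₂ = η₂·Q_m = 373 kJ.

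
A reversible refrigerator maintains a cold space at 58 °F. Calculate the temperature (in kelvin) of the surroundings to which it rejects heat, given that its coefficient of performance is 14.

T_C = 58 °F → (58 − 32) × 5/9 = 14.44 °C = 287.59 K.
COP_R = T_C/(T_H − T_C) ⇒ T_H = T_C·(1 + 1/COP_R) = 287.59 × (1 + 1/14) = 308.1 K.

T_H ≈ 308.1 K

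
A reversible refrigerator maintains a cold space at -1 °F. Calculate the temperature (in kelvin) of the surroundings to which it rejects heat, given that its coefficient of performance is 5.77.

T_H ≈ 299.0 K

T_C = -1 °F → (-1 − 32) × 5/9 = -18.33 °C = 254.82 K.
COP_R = T_C/(T_H − T_C) ⇒ T_H = T_C·(1 + 1/COP_R) = 254.82 × (1 + 1/5.77) = 299.0 K.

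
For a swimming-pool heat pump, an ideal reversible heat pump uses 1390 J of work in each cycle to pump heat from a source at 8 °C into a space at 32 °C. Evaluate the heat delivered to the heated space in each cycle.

Q_H ≈ 17700 J

T_H = 32 °C → 32 + 273.15 = 305.15 K.
T_C = 8 °C → 8 + 273.15 = 281.15 K.
The Carnot heat-pump COP is COP_HP = T_H/(T_H − T_C) = 305.15/24.00 = 12.7146.
Q_H = COP_HP · W = 12.7146 × 1390 = 17700 J.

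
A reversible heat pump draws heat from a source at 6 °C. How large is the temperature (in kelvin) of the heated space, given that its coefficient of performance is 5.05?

T_H ≈ 348 K

T_C = 6 °C → 6 + 273.15 = 279.15 K.
COP_HP = T_H/(T_H − T_C) ⇒ T_H = T_C·COP_HP/(COP_HP − 1) = 279.15 × 5.05/(5.05 − 1) = 348 K.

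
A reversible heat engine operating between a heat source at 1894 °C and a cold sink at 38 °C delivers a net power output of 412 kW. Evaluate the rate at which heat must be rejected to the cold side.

T_H = 1894 °C → 1894 + 273.15 = 2167.15 K.
T_C = 38 °C → 38 + 273.15 = 311.15 K.
Since the cycle is reversible, η = 1 − T_C/T_H = 1 − 311.15/2167.15 = 0.8564.
Since Q_C/Q_H = T_C/T_H and Q_H = W/η, Q_C = W·T_C/(T_H − T_C) = 412 × 311.15/1856.00 = 69.07 kW.

Q̇_C ≈ 69.07 kW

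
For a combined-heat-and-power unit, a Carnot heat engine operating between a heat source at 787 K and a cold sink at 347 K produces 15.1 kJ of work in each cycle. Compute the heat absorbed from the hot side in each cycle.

Q_H ≈ 27.0 kJ

η_rev = 1 − T_C/T_H = 1 − 347.00/787.00 = 0.5591.
Q_H = W/η = 15.1/0.5591 = 27.0 kJ.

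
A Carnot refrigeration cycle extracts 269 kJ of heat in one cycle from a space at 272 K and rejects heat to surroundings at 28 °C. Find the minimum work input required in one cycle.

T_H = 28 °C → 28 + 273.15 = 301.15 K.
COP_R = T_C/(T_H − T_C) = 272.00/29.15 = 9.3310.
W = Q_C/COP_R = 269/9.3310 = 28.8 kJ.

W_in ≈ 28.8 kJ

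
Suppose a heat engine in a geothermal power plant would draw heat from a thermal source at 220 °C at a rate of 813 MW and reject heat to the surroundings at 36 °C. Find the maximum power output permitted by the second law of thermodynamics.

Ẇ_max ≈ 303 MW

T_H = 220 °C → 220 + 273.15 = 493.15 K.
T_C = 36 °C → 36 + 273.15 = 309.15 K.
The upper bound on efficiency is η_max = 1 − T_C/T_H = 1 − 309.15/493.15 = 0.3731.
W_max = η_max · Q_H = 0.3731 × 813 = 303 MW.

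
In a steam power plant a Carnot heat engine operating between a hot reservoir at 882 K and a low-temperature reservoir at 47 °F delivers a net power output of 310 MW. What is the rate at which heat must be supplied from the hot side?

T_C = 47 °F → (47 − 32) × 5/9 = 8.33 °C = 281.48 K.
For a reversible engine, η = 1 − T_C/T_H = 1 − 281.48/882.00 = 0.6809.
Q_H = W/η = 310/0.6809 = 455 MW.

Q̇_H ≈ 455 MW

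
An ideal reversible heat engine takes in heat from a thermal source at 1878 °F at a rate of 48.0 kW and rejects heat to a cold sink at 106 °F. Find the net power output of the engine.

T_H = 1878 °F → (1878 − 32) × 5/9 = 1025.56 °C = 1298.71 K.
T_C = 106 °F → (106 − 32) × 5/9 = 41.11 °C = 314.26 K.
For a reversible engine, η = 1 − T_C/T_H = 1 − 314.26/1298.71 = 0.7580.
W = η·Q_H = 0.7580 × 48.0 = 36.38 kW.

Ẇ ≈ 36.38 kW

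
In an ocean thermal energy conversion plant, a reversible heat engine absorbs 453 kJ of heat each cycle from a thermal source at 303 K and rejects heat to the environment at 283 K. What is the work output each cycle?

Carnot efficiency: η = 1 − T_C/T_H = 1 − 283.00/303.00 = 0.0660.
W = η·Q_H = 0.0660 × 453 = 29.9 kJ.

W ≈ 29.9 kJ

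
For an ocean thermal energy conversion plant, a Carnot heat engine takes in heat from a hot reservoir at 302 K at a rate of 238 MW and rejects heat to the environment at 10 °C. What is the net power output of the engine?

T_C = 10 °C → 10 + 273.15 = 283.15 K.
Carnot efficiency: η = 1 − T_C/T_H = 1 − 283.15/302.00 = 0.0624.
W = η·Q_H = 0.0624 × 238 = 14.9 MW.

Ẇ ≈ 14.9 MW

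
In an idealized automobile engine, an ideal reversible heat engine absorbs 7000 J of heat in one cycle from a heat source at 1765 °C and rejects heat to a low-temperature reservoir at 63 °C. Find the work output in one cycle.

T_H = 1765 °C → 1765 + 273.15 = 2038.15 K.
T_C = 63 °C → 63 + 273.15 = 336.15 K.
Carnot efficiency: η = 1 − T_C/T_H = 1 − 336.15/2038.15 = 0.8351.
W = η·Q_H = 0.8351 × 7000 = 5845 J.

W ≈ 5845 J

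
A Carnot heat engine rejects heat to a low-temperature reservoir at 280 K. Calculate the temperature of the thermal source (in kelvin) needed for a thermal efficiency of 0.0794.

From η = 1 − T_C/T_H, solving for T_H gives T_H = T_C/(1 − η) = 280.00/(1 − 0.0794) = 304 K.

T_H ≈ 304 K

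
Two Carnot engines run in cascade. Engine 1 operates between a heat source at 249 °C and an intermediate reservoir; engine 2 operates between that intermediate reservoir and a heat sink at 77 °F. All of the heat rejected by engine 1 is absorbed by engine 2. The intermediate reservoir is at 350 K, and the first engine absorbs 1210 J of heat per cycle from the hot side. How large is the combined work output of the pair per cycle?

W_total ≈ 519 J

T_H = 249 °C → 249 + 273.15 = 522.15 K.
T_C = 77 °F → (77 − 32) × 5/9 = 25.00 °C = 298.15 K.
Two reversible stages in series are equivalent to a single Carnot engine between T_H and T_C, so η_total = 1 − T_C/T_H = 1 − 298.15/522.15 = 0.4290.
W_total = η_total · Q_H = 0.4290 × 1210 = 519 J.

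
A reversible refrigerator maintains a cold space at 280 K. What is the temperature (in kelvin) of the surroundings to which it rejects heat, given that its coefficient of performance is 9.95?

T_H ≈ 308 K

COP_R = T_C/(T_H − T_C) ⇒ T_H = T_C·(1 + 1/COP_R) = 280.00 × (1 + 1/9.95) = 308 K.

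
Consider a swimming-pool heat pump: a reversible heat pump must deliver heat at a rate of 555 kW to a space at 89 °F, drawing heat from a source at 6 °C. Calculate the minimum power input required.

Ẇ_in ≈ 46.7 kW

T_H = 89 °F → (89 − 32) × 5/9 = 31.67 °C = 304.82 K.
T_C = 6 °C → 6 + 273.15 = 279.15 K.
COP_HP = T_H/(T_H − T_C) = 304.82/25.67 = 11.8760.
W = Q_H/COP_HP = 555/11.8760 = 46.7 kW.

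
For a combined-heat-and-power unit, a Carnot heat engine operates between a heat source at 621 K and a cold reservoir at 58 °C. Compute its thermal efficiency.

η ≈ 0.467

T_C = 58 °C → 58 + 273.15 = 331.15 K.
The Carnot efficiency is η = 1 − T_C/T_H = 1 − 331.15/621.00 = 0.467.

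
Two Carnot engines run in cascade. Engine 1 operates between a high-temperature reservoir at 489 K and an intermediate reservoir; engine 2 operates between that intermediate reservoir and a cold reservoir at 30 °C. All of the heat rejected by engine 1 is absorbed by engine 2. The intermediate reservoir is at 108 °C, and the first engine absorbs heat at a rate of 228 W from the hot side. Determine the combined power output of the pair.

Ẇ_total ≈ 86.65 W

T_C = 30 °C → 30 + 273.15 = 303.15 K.
Two reversible stages in series are equivalent to a single Carnot engine between T_H and T_C, so η_total = 1 − T_C/T_H = 1 − 303.15/489.00 = 0.3801.
W_total = η_total · Q_H = 0.3801 × 228 = 86.65 W.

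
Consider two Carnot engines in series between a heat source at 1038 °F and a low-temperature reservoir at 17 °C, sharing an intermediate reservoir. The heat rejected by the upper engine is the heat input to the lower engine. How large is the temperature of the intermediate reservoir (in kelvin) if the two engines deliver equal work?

T_H = 1038 °F → (1038 − 32) × 5/9 = 558.89 °C = 832.04 K.
T_C = 17 °C → 17 + 273.15 = 290.15 K.
For reversible stages Q_m = Q_H·(T_m/T_H). Setting W₁ = Q_H(1 − T_m/T_H) equal to W₂ = Q_m(1 − T_C/T_m) = Q_H·(T_m − T_C)/T_H gives T_H − T_m = T_m − T_C, so T_m = (T_H + T_C)/2 = (832.04 + 290.15)/2 = 561.1 K.

T_m ≈ 561.1 K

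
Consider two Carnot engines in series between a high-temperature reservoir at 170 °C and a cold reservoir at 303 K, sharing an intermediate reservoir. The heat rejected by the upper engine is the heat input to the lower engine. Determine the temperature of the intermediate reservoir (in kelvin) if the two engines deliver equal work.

T_H = 170 °C → 170 + 273.15 = 443.15 K.
For reversible stages Q_m = Q_H·(T_m/T_H). Setting W₁ = Q_H(1 − T_m/T_H) equal to W₂ = Q_m(1 − T_C/T_m) = Q_H·(T_m − T_C)/T_H gives T_H − T_m = T_m − T_C, so T_m = (T_H + T_C)/2 = (443.15 + 303.00)/2 = 373.1 K.

T_m ≈ 373.1 K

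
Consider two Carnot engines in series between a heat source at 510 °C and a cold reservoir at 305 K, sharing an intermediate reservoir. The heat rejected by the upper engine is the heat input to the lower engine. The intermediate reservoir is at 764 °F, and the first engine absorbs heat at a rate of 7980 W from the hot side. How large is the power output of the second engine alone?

Ẇ₂ ≈ 3819 W

T_H = 510 °C → 510 + 273.15 = 783.15 K.
T_m = 764 °F → (764 − 32) × 5/9 = 406.67 °C = 679.82 K.
Heat entering the second stage: Q_m = Q_H·(T_m/T_H) = 7980 × 679.82/783.15 = 6927 W.
Second-stage efficiency η₂ = 1 − T_C/T_m = 1 − 305.00/679.82 = 0.5513, so W₂ = η₂·Q_m = 3819 W.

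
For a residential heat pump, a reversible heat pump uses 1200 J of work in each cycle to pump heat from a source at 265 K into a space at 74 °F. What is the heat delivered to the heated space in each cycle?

Q_H ≈ 11300 J

T_H = 74 °F → (74 − 32) × 5/9 = 23.33 °C = 296.48 K.
The Carnot heat-pump COP is COP_HP = T_H/(T_H − T_C) = 296.48/31.48 = 9.4172.
Q_H = COP_HP · W = 9.4172 × 1200 = 11300 J.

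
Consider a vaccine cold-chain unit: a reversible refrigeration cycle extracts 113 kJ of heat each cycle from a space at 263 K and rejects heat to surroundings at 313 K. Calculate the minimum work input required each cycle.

COP_R = T_C/(T_H − T_C) = 263.00/50.00 = 5.2600.
W = Q_C/COP_R = 113/5.2600 = 21.48 kJ.

W_in ≈ 21.48 kJ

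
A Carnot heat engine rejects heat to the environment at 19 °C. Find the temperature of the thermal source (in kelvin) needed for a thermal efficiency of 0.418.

T_C = 19 °C → 19 + 273.15 = 292.15 K.
From η = 1 − T_C/T_H, solving for T_H gives T_H = T_C/(1 − η) = 292.15/(1 − 0.418) = 502.0 K.

T_H ≈ 502.0 K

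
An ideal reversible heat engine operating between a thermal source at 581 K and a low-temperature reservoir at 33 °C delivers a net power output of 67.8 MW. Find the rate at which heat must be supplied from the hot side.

T_C = 33 °C → 33 + 273.15 = 306.15 K.
Since the cycle is reversible, η = 1 − T_C/T_H = 1 − 306.15/581.00 = 0.4731.
Q_H = W/η = 67.8/0.4731 = 143.3 MW.

Q̇_H ≈ 143.3 MW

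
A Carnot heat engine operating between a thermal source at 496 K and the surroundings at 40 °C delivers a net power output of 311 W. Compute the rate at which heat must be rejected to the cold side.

T_C = 40 °C → 40 + 273.15 = 313.15 K.
For a reversible engine, η = 1 − T_C/T_H = 1 − 313.15/496.00 = 0.3686.
Since Q_C/Q_H = T_C/T_H and Q_H = W/η, Q_C = W·T_C/(T_H − T_C) = 311 × 313.15/182.85 = 532.6 W.

Q̇_C ≈ 532.6 W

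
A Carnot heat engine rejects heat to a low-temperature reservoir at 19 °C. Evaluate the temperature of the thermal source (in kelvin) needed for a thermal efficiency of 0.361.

T_H ≈ 457 K

T_C = 19 °C → 19 + 273.15 = 292.15 K.
From η = 1 − T_C/T_H, solving for T_H gives T_H = T_C/(1 − η) = 292.15/(1 − 0.361) = 457 K.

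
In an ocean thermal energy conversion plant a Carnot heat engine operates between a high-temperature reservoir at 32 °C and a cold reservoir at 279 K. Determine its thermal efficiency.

T_H = 32 °C → 32 + 273.15 = 305.15 K.
The Carnot efficiency is η = 1 − T_C/T_H = 1 − 279.00/305.15 = 0.08570.

η ≈ 0.08570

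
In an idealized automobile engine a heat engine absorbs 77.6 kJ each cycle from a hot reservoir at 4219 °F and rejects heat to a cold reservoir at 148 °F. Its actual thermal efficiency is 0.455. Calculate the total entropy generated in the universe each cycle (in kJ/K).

T_H = 4219 °F → (4219 − 32) × 5/9 = 2326.11 °C = 2599.26 K.
T_C = 148 °F → (148 − 32) × 5/9 = 64.44 °C = 337.59 K.
W = η·Q_H = 0.455 × 77.6 = 35.31 kJ, so Q_C = Q_H − W = 42.29 kJ.
Reservoir entropy changes: ΔS_H = −Q_H/T_H = −77.6/2599.26 = -0.02985 kJ/K and ΔS_C = +Q_C/T_C = 42.29/337.59 = 0.1253 kJ/K.
ΔS_univ = −Q_H/T_H + Q_C/T_C = 0.0954 kJ/K (> 0, since η = 0.455 < η_Carnot = 0.870).

ΔS_univ ≈ 0.0954 kJ/K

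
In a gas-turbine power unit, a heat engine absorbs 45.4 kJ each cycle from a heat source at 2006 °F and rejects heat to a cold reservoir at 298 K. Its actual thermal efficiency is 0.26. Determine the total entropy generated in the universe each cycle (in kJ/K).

ΔS_univ ≈ 0.0796 kJ/K

T_H = 2006 °F → (2006 − 32) × 5/9 = 1096.67 °C = 1369.82 K.
W = η·Q_H = 0.26 × 45.4 = 11.80 kJ, so Q_C = Q_H − W = 33.60 kJ.
Entropy balance on the reservoirs: −Q_H/T_H = -0.03314 kJ/K, +Q_C/T_C = 0.1127 kJ/K.
ΔS_univ = −Q_H/T_H + Q_C/T_C = 0.0796 kJ/K (> 0, since η = 0.26 < η_Carnot = 0.782).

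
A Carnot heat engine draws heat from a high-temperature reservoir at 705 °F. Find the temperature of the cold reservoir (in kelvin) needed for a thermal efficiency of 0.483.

T_H = 705 °F → (705 − 32) × 5/9 = 373.89 °C = 647.04 K.
From η = 1 − T_C/T_H, T_C = T_H·(1 − η) = 647.04 × (1 − 0.483) = 334.5 K.

T_C ≈ 334.5 K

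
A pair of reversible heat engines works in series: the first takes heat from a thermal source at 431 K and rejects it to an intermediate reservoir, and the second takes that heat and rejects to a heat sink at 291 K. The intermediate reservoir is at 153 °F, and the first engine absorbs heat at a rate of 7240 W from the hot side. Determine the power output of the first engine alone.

Ẇ₁ ≈ 1520 W

T_m = 153 °F → (153 − 32) × 5/9 = 67.22 °C = 340.37 K.
First-stage efficiency η₁ = 1 − T_m/T_H = 1 − 340.37/431.00 = 0.2103.
W₁ = η₁·Q_H = 0.2103 × 7240 = 1520 W.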